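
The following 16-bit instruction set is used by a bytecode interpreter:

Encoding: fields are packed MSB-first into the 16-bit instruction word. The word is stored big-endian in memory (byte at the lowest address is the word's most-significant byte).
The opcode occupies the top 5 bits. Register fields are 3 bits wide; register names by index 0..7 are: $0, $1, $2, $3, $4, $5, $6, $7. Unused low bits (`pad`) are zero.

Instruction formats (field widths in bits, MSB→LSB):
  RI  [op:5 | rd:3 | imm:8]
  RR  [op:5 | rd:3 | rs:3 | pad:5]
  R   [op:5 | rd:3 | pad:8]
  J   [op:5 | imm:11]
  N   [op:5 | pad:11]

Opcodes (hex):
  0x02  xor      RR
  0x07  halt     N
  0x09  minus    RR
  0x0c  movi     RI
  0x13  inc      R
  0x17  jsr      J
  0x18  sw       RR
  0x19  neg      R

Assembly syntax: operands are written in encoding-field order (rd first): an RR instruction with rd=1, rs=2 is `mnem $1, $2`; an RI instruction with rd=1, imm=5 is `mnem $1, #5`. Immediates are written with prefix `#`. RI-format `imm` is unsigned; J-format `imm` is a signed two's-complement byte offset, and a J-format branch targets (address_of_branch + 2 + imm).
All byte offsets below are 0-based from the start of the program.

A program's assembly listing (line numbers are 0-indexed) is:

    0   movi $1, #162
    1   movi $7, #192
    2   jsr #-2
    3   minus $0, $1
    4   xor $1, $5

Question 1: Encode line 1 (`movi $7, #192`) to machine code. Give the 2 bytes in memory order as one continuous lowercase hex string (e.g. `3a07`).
L1: movi op=0xc:5|rd=7:3|imm=192:8 ⇒ 0x67c0 ⇒ big 67 c0

67c0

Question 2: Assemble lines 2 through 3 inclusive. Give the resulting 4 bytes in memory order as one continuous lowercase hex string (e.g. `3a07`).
L2: jsr op=0x17:5|imm=-2:11 ⇒ 0xbffe ⇒ big bf fe
L3: minus op=0x9:5|rd=0:3|rs=1:3|pad=0:5 ⇒ 0x4820 ⇒ big 48 20

bffe4820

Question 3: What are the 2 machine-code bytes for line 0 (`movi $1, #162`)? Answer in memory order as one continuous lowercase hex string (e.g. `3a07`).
61a2

0. movi fields op=0xc:5|rd=1:3|imm=162:8 → word 61a2h → 61 a2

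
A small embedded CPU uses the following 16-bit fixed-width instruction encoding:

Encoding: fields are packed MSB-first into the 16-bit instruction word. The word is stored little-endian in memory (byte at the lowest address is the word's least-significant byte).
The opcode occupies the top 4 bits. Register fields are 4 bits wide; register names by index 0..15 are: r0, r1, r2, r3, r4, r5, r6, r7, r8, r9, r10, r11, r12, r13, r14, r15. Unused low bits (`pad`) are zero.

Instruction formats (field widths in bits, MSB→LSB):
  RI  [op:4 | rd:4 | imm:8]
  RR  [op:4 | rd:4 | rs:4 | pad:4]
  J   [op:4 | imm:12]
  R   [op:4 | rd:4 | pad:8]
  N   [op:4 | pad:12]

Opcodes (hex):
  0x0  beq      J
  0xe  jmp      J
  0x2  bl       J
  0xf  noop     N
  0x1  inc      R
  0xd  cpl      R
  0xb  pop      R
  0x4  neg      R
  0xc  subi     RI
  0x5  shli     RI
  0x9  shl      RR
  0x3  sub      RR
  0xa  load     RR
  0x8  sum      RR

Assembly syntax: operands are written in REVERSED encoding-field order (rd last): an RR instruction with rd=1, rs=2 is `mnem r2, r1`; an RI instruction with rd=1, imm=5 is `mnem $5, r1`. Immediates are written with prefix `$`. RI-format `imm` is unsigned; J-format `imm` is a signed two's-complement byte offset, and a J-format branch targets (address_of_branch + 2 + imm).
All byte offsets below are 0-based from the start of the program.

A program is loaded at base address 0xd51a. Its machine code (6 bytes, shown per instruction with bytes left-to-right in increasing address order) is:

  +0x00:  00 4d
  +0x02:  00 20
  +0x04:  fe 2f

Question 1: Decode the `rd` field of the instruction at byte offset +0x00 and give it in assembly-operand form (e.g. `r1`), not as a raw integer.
+0x00: 00 4d ⇒ word 0x4d00 (little)
  opcode bits[15:12]=0x4: neg/R
  rd@[11:8]=0xd ⇒ r13

r13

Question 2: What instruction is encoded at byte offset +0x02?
[02] 00 20 → 0x2000
  top 4b → 0x2 → bl [J]
  imm@[11:0]=0x0 ⇒ $0

bl $0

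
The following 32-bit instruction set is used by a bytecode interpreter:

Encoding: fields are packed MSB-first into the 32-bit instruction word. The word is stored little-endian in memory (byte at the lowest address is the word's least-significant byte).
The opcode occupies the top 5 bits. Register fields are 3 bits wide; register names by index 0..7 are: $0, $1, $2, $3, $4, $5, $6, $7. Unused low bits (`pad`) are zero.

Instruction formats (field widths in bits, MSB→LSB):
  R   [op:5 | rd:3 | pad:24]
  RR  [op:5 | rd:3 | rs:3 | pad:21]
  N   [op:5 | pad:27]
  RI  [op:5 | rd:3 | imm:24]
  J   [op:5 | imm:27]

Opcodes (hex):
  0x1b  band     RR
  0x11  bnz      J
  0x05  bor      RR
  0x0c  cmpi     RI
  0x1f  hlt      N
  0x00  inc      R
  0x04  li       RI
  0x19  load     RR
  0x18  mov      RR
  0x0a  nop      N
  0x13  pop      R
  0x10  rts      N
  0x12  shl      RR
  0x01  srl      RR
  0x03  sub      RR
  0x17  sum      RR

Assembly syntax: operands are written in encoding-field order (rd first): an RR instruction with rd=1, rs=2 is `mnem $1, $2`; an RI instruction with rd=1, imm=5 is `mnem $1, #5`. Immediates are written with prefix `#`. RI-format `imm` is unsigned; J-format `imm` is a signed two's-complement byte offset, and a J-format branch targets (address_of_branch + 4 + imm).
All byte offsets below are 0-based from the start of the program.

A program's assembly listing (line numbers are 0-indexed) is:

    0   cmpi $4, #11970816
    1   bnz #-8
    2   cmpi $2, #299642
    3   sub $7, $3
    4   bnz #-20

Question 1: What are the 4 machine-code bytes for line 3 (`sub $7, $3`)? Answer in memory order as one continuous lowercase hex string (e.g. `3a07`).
0000601f

L3: sub op=0x3:5|rd=7:3|rs=3:3|pad=0:21 ⇒ 0x1f600000 ⇒ little 00 00 60 1f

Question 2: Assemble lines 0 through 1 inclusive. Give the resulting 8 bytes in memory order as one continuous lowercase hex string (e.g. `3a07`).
L0: cmpi op=0xc:5|rd=4:3|imm=11970816:24 ⇒ 0x64b6a900 ⇒ little 00 a9 b6 64
L1: bnz op=0x11:5|imm=-8:27 ⇒ 0x8ffffff8 ⇒ little f8 ff ff 8f

00a9b664f8ffff8f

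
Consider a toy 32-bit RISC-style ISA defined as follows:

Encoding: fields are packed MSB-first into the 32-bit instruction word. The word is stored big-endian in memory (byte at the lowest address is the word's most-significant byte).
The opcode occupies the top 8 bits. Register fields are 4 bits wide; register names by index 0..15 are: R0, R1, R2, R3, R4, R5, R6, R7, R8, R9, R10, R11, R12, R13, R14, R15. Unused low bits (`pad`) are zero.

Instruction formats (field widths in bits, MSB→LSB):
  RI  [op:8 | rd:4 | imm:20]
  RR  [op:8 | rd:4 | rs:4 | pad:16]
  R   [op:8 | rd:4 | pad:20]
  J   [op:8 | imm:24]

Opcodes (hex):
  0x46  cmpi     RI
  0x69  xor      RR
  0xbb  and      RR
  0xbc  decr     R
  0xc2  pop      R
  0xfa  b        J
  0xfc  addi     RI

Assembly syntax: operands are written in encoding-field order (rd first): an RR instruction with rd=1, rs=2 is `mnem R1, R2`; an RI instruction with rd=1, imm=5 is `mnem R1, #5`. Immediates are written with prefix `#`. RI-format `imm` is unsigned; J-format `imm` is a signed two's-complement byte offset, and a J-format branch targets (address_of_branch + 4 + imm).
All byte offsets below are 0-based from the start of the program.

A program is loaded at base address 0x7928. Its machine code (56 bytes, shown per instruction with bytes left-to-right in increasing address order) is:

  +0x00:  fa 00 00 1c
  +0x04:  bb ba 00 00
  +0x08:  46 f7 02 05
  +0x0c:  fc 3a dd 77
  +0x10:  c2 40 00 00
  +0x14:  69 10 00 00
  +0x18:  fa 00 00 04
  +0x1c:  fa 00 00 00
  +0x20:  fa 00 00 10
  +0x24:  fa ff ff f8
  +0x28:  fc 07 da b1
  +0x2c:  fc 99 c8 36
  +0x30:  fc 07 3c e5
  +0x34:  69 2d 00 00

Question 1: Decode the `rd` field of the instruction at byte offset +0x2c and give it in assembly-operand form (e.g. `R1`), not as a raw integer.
R9

off 0x2c: read fc 99 c8 36 as big → 0xfc99c836
  top 8b → 0xfc → addi [RI]
  rd@[23:20]=0x9 ⇒ R9
  imm@[19:0]=0x9c836 ⇒ #641078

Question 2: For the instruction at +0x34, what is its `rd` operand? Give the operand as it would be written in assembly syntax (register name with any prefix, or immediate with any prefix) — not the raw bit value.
R2

@+34  big-endian(69 2d 00 00) = 0x692d0000
  top 8b → 0x69 → xor [RR]
  rd: (w>>20)&0xf=0x2 → R2
  rs: (w>>16)&0xf=0xd → R13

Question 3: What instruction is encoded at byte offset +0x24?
off 0x24: read fa ff ff f8 as big → 0xfafffff8
  top 8b → 0xfa → b [J]
  imm: (w>>0)&0xffffff=0xfffff8 (s24→-8) → #-8

b #-8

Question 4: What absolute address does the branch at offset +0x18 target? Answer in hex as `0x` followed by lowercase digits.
@+18  big-endian(fa 00 00 04) = 0xfa000004
  op=0xfa000004>>24=0xfa ⇒ b (J)
  imm: (w>>0)&0xffffff=0x4 → #4
  target = base 0x7928 + off 0x18 + 4 + imm 4 = 0x7948

0x7948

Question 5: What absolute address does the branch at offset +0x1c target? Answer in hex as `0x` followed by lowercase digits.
0x7948

off 0x1c: read fa 00 00 00 as big → 0xfa000000
  top 8b → 0xfa → b [J]
  [23:0] imm=0 = #0
  target = base 0x7928 + off 0x1c + 4 + imm 0 = 0x7948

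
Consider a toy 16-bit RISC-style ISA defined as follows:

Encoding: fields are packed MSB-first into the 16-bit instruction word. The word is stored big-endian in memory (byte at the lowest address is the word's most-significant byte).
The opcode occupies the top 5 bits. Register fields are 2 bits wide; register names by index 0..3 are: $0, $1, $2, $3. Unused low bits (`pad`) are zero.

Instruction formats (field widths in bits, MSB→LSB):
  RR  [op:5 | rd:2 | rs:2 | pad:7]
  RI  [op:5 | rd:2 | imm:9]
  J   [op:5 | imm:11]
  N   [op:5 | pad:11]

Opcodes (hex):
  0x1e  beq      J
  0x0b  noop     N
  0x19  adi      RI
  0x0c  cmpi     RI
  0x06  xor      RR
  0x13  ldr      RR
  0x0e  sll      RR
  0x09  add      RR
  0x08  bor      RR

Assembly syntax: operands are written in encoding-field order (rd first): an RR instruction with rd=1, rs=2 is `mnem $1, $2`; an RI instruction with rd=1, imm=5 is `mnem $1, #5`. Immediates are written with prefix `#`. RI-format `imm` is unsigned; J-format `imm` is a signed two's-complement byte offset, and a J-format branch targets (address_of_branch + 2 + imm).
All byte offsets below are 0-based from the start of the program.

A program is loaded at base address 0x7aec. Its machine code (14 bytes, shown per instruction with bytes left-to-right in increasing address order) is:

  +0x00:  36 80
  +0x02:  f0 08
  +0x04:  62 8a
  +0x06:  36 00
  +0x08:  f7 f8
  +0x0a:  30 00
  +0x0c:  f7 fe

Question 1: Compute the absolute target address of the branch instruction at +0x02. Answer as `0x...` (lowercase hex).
0x7af8

@+02  big-endian(f0 08) = 0xf008
  top 5b → 0x1e → beq [J]
  [10:0] imm=8 = #8
  target = base 0x7aec + off 0x02 + 2 + imm 8 = 0x7af8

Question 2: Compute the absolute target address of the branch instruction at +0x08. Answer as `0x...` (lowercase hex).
0x7aee

@+08  big-endian(f7 f8) = 0xf7f8
  op=0xf7f8>>11=0x1e ⇒ beq (J)
  imm: (w>>0)&0x7ff=0x7f8 (s11→-8) → #-8
  target = base 0x7aec + off 0x08 + 2 + imm -8 = 0x7aee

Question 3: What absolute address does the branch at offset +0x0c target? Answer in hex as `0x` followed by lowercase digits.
0x7af8

@+0c  big-endian(f7 fe) = 0xf7fe
  opcode bits[15:11]=0x1e: beq/J
  imm: (w>>0)&0x7ff=0x7fe (s11→-2) → #-2
  target = base 0x7aec + off 0x0c + 2 + imm -2 = 0x7af8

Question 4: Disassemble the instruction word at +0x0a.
@+0a  big-endian(30 00) = 0x3000
  op=0x3000>>11=0x6 ⇒ xor (RR)
  rd: (w>>9)&0x3=0x0 → $0
  rs: (w>>7)&0x3=0x0 → $0

xor $0, $0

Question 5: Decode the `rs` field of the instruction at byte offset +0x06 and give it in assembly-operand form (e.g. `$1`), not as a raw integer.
[06] 36 00 → 0x3600
  op=0x3600>>11=0x6 ⇒ xor (RR)
  rd@[10:9]=0x3 ⇒ $3
  rs@[8:7]=0x0 ⇒ $0

$0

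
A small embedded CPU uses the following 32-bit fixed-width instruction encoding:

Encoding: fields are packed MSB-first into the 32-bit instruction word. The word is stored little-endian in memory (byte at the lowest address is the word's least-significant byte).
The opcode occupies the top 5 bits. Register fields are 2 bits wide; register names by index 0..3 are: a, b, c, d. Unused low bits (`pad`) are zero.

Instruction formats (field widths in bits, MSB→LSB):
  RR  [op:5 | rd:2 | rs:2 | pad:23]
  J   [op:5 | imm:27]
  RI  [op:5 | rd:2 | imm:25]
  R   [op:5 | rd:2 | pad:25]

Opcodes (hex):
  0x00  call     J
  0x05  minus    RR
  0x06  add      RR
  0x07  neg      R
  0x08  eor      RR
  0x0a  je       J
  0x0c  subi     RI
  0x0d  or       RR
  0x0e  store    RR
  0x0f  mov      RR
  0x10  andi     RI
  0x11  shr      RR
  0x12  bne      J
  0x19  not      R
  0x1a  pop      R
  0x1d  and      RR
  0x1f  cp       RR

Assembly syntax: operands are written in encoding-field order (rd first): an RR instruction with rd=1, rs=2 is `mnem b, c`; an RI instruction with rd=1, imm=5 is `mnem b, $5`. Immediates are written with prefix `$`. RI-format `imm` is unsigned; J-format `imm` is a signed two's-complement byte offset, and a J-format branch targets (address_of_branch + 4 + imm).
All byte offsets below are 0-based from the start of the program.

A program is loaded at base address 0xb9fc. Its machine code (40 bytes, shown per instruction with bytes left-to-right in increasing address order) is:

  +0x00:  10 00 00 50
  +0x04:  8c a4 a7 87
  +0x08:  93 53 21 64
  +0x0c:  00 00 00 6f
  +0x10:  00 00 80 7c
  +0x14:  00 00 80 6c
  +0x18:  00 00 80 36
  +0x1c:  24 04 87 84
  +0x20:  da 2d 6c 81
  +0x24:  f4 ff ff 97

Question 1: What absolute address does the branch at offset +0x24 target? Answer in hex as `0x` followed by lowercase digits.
@+24  little-endian(f4 ff ff 97) = 0x97fffff4
  opcode bits[31:27]=0x12: bne/J
  imm: (w>>0)&0x7ffffff=0x7fffff4 (s27→-12) → $-12
  target = base 0xb9fc + off 0x24 + 4 + imm -12 = 0xba18

0xba18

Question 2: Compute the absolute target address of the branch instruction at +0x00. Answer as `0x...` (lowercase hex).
0xba10

+0x00: 10 00 00 50 ⇒ word 0x50000010 (little)
  top 5b → 0xa → je [J]
  imm: (w>>0)&0x7ffffff=0x10 → $16
  target = base 0xb9fc + off 0x00 + 4 + imm 16 = 0xba10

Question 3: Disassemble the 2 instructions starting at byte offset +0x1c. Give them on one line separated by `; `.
+0x1c: 24 04 87 84 ⇒ word 0x84870424 (little)
  op=0x84870424>>27=0x10 ⇒ andi (RI)
  [26:25] rd=2 = c
  [24:0] imm=8848420 = $8848420
+0x20: da 2d 6c 81 ⇒ word 0x816c2dda (little)
  op=0x816c2dda>>27=0x10 ⇒ andi (RI)
  [26:25] rd=0 = a
  [24:0] imm=23866842 = $23866842

andi c, $8848420; andi a, $23866842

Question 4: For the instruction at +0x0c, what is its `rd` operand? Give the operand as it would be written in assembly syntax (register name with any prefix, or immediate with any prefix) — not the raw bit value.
[0c] 00 00 00 6f → 0x6f000000
  op=0x6f000000>>27=0xd ⇒ or (RR)
  [26:25] rd=3 = d
  [24:23] rs=2 = c

d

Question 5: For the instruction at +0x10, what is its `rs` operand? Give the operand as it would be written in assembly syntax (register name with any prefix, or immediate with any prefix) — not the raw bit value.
off 0x10: read 00 00 80 7c as little → 0x7c800000
  op=0x7c800000>>27=0xf ⇒ mov (RR)
  rd: (w>>25)&0x3=0x2 → c
  rs: (w>>23)&0x3=0x1 → b

b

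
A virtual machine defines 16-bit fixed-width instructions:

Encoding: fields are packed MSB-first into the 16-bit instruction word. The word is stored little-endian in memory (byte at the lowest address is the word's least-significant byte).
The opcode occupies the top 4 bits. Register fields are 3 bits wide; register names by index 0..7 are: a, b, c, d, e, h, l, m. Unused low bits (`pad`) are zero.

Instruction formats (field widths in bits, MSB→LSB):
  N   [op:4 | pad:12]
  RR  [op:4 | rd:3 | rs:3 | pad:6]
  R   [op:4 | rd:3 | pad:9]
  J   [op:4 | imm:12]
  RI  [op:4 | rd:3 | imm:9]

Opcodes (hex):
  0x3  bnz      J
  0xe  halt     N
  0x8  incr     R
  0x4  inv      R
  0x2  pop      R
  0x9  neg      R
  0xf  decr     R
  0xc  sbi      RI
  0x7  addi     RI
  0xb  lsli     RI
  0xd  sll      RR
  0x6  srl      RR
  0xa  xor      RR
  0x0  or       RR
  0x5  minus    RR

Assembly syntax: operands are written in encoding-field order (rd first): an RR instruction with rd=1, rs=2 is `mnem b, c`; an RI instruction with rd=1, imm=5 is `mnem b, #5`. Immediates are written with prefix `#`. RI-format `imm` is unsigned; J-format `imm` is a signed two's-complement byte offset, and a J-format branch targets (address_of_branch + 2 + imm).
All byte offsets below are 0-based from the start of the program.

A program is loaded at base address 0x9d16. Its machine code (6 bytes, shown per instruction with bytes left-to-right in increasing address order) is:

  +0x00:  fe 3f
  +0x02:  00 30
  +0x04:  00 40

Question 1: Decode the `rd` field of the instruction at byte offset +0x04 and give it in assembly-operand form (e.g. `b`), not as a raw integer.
off 0x04: read 00 40 as little → 0x4000
  opcode bits[15:12]=0x4: inv/R
  rd: (w>>9)&0x7=0x0 → a

a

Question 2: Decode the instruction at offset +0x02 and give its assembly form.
bnz #0

[02] 00 30 → 0x3000
  op=0x3000>>12=0x3 ⇒ bnz (J)
  imm: (w>>0)&0xfff=0x0 → #0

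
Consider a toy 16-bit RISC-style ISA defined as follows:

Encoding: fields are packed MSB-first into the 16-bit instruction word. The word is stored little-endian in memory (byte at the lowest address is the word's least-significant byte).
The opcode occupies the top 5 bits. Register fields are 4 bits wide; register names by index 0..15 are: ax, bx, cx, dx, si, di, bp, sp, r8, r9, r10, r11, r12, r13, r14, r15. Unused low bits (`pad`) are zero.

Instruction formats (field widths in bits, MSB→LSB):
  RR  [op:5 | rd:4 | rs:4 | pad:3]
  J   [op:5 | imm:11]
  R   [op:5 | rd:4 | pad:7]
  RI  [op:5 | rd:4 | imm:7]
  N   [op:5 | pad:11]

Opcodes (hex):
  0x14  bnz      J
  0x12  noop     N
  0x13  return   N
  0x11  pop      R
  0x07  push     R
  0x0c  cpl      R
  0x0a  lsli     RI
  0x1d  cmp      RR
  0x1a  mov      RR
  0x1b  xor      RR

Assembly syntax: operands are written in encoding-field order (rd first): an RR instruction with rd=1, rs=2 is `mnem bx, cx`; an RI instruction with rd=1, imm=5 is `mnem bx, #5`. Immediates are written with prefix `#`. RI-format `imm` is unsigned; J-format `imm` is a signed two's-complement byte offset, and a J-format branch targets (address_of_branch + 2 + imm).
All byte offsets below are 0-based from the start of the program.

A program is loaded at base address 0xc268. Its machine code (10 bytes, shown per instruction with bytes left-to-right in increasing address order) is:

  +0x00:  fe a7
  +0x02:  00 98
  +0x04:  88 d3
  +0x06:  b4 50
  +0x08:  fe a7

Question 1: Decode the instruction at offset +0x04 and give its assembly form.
+0x04: 88 d3 ⇒ word 0xd388 (little)
  opcode bits[15:11]=0x1a: mov/RR
  rd: (w>>7)&0xf=0x7 → sp
  rs: (w>>3)&0xf=0x1 → bx

mov sp, bx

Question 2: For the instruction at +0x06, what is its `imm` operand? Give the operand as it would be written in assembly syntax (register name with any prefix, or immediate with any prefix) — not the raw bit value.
#52

off 0x06: read b4 50 as little → 0x50b4
  opcode bits[15:11]=0xa: lsli/RI
  [10:7] rd=1 = bx
  [6:0] imm=52 = #52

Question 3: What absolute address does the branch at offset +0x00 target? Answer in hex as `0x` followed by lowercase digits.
+0x00: fe a7 ⇒ word 0xa7fe (little)
  op=0xa7fe>>11=0x14 ⇒ bnz (J)
  imm: (w>>0)&0x7ff=0x7fe (s11→-2) → #-2
  target = base 0xc268 + off 0x00 + 2 + imm -2 = 0xc268

0xc268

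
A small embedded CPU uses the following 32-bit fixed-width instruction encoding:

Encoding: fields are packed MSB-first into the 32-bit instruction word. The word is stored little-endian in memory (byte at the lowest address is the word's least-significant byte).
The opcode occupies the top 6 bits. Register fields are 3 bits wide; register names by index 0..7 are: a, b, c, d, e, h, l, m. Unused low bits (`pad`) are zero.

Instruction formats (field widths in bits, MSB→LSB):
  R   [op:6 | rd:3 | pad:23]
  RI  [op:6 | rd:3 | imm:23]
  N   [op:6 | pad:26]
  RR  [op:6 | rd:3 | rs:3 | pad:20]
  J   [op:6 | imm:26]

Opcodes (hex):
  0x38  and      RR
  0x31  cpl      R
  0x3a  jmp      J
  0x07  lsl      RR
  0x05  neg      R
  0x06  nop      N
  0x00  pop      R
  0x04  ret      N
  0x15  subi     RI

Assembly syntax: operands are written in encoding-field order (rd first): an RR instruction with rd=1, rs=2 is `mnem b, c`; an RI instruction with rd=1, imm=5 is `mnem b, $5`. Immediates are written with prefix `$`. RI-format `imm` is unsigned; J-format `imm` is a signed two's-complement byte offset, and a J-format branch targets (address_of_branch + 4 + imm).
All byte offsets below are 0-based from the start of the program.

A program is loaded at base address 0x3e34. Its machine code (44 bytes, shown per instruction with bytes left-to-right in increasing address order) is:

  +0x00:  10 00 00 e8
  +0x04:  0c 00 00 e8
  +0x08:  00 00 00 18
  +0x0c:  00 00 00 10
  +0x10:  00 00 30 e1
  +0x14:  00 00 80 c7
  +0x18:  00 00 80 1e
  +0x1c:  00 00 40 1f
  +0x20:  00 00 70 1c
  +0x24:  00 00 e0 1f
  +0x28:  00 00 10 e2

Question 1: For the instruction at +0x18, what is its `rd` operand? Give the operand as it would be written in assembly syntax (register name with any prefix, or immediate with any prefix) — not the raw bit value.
h

[18] 00 00 80 1e → 0x1e800000
  top 6b → 0x7 → lsl [RR]
  rd: (w>>23)&0x7=0x5 → h
  rs: (w>>20)&0x7=0x0 → a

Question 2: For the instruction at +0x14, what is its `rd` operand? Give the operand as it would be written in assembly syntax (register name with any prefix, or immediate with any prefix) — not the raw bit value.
m

+0x14: 00 00 80 c7 ⇒ word 0xc7800000 (little)
  top 6b → 0x31 → cpl [R]
  [25:23] rd=7 = m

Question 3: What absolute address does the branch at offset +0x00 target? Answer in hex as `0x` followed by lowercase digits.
off 0x00: read 10 00 00 e8 as little → 0xe8000010
  opcode bits[31:26]=0x3a: jmp/J
  [25:0] imm=16 = $16
  target = base 0x3e34 + off 0x00 + 4 + imm 16 = 0x3e48

0x3e48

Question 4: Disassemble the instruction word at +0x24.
lsl m, l

[24] 00 00 e0 1f → 0x1fe00000
  opcode bits[31:26]=0x7: lsl/RR
  [25:23] rd=7 = m
  [22:20] rs=6 = l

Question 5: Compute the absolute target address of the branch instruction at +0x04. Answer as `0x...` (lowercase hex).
0x3e48

[04] 0c 00 00 e8 → 0xe800000c
  top 6b → 0x3a → jmp [J]
  [25:0] imm=12 = $12
  target = base 0x3e34 + off 0x04 + 4 + imm 12 = 0x3e48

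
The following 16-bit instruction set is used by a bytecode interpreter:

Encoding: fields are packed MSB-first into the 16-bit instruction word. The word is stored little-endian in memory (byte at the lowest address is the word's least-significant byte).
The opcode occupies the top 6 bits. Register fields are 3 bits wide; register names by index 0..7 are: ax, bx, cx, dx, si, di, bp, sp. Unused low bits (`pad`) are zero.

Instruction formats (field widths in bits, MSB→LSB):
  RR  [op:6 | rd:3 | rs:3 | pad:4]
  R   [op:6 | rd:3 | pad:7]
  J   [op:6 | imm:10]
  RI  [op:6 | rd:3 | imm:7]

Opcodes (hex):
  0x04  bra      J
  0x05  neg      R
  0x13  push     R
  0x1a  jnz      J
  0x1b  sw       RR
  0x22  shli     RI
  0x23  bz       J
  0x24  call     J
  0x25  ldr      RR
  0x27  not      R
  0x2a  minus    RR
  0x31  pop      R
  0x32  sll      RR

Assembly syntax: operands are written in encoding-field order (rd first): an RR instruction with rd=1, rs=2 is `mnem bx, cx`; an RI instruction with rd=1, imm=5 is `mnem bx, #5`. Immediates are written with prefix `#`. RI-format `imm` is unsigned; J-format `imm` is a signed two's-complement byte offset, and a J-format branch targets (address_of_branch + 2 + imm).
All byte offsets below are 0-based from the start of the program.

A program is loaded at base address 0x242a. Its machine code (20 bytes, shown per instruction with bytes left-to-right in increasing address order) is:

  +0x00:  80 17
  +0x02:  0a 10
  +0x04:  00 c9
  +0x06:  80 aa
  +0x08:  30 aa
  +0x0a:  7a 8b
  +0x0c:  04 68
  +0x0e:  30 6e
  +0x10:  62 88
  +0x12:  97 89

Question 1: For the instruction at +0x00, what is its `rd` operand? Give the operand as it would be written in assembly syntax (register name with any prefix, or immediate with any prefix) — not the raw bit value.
sp

off 0x00: read 80 17 as little → 0x1780
  top 6b → 0x5 → neg [R]
  rd: (w>>7)&0x7=0x7 → sp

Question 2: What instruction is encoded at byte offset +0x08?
minus si, dx

@+08  little-endian(30 aa) = 0xaa30
  top 6b → 0x2a → minus [RR]
  rd@[9:7]=0x4 ⇒ si
  rs@[6:4]=0x3 ⇒ dx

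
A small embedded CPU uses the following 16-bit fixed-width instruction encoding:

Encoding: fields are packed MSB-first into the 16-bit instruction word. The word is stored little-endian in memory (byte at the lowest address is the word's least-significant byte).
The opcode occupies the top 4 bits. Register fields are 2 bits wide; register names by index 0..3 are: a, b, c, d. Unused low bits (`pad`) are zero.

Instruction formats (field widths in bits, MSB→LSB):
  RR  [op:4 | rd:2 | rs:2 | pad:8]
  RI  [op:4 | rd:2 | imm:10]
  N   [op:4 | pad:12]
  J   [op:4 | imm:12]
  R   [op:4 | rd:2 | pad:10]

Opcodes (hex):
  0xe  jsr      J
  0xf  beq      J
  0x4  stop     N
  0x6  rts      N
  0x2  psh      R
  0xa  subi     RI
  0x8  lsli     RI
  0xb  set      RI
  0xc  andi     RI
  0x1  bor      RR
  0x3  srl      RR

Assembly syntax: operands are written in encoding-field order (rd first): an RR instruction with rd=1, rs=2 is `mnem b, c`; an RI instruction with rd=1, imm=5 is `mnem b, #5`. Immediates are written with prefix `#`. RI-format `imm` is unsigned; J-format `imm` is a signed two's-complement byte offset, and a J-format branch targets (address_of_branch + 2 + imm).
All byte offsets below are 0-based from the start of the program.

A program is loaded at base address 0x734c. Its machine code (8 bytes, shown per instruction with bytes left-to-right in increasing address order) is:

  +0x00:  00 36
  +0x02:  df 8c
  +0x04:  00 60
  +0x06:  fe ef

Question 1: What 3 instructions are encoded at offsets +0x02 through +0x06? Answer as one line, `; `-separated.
lsli d, #223; rts; jsr #-2

+0x02: df 8c ⇒ word 0x8cdf (little)
  top 4b → 0x8 → lsli [RI]
  [11:10] rd=3 = d
  [9:0] imm=223 = #223
+0x04: 00 60 ⇒ word 0x6000 (little)
  top 4b → 0x6 → rts [N]
+0x06: fe ef ⇒ word 0xeffe (little)
  top 4b → 0xe → jsr [J]
  [11:0] imm=4094 (s12→-2) = #-2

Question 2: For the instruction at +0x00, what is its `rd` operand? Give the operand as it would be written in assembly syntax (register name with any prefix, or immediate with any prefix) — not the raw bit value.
b

+0x00: 00 36 ⇒ word 0x3600 (little)
  opcode bits[15:12]=0x3: srl/RR
  rd: (w>>10)&0x3=0x1 → b
  rs: (w>>8)&0x3=0x2 → c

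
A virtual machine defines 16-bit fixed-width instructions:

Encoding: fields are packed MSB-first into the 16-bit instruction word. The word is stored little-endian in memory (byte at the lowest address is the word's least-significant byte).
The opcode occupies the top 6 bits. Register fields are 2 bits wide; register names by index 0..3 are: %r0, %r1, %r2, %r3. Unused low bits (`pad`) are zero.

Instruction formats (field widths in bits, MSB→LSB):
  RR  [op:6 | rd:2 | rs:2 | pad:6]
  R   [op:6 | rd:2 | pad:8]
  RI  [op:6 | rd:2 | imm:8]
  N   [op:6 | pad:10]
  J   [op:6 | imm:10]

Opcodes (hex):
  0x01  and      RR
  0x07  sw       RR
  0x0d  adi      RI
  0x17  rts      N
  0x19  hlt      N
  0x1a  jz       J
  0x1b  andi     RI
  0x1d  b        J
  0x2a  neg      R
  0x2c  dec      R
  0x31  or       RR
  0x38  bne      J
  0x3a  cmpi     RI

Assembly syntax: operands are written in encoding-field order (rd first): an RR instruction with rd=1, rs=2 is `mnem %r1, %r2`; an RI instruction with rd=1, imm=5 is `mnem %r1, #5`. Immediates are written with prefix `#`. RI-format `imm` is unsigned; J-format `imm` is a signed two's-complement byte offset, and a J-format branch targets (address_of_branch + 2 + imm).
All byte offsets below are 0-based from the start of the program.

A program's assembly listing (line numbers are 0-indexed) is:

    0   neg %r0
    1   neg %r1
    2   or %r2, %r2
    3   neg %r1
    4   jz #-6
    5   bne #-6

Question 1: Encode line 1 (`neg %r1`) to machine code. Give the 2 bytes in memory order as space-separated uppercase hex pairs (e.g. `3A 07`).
00 A9

L1: neg op=0x2a:6|rd=1:2|pad=0:8 ⇒ 0xa900 ⇒ little 00 a9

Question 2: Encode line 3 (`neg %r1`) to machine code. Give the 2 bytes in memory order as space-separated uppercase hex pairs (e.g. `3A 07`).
L3: neg op=0x2a:6|rd=1:2|pad=0:8 ⇒ 0xa900 ⇒ little 00 a9

00 A9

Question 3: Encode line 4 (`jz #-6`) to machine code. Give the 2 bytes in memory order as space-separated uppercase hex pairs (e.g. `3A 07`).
FA 6B

L4: jz op=0x1a:6|imm=-6:10 ⇒ 0x6bfa ⇒ little fa 6b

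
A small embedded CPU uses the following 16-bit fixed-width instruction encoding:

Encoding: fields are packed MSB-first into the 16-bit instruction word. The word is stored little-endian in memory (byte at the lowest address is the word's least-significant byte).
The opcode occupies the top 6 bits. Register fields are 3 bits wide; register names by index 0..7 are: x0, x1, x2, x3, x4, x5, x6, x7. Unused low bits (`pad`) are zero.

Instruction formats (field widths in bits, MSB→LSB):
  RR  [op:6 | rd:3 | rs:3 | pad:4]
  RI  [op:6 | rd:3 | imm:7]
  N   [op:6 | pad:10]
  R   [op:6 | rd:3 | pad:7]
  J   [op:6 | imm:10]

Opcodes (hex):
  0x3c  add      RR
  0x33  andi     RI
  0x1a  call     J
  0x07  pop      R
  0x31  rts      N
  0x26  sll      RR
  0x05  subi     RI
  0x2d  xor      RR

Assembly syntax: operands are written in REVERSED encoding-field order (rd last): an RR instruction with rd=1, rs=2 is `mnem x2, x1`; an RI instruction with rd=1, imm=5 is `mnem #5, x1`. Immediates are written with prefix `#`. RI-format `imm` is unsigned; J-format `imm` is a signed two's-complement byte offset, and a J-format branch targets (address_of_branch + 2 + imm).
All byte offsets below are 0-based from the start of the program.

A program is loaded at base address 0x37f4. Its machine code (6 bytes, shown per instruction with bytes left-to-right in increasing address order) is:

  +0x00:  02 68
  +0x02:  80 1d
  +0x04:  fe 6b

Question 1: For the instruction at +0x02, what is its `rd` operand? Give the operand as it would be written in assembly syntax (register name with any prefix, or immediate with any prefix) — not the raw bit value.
x3

off 0x02: read 80 1d as little → 0x1d80
  op=0x1d80>>10=0x7 ⇒ pop (R)
  rd@[9:7]=0x3 ⇒ x3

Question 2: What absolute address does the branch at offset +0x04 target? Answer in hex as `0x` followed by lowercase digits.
0x37f8

[04] fe 6b → 0x6bfe
  opcode bits[15:10]=0x1a: call/J
  imm@[9:0]=0x3fe (s10→-2) ⇒ #-2
  target = base 0x37f4 + off 0x04 + 2 + imm -2 = 0x37f8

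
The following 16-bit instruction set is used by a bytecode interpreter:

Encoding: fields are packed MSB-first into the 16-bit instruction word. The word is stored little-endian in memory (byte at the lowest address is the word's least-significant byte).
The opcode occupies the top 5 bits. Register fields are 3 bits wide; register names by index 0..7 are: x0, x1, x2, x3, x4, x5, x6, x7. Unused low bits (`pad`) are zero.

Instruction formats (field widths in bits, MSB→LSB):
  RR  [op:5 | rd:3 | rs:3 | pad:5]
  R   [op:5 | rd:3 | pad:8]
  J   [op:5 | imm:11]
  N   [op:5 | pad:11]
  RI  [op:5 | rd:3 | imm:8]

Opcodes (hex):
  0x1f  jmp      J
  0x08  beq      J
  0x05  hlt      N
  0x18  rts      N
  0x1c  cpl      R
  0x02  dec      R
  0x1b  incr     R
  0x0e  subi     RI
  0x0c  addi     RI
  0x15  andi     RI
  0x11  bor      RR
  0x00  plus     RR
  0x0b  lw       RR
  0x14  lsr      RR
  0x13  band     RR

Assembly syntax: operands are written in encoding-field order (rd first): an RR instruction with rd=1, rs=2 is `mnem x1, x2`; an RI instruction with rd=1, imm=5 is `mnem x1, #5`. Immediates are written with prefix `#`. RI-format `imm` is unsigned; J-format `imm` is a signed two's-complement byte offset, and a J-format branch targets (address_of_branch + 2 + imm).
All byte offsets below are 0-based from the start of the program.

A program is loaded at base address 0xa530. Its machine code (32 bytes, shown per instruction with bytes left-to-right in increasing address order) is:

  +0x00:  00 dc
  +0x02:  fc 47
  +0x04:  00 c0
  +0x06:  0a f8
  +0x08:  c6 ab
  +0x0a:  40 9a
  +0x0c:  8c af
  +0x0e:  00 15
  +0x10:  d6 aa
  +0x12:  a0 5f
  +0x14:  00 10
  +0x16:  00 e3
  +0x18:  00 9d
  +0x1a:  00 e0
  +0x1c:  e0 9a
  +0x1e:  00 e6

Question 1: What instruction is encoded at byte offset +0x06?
jmp #10

off 0x06: read 0a f8 as little → 0xf80a
  opcode bits[15:11]=0x1f: jmp/J
  imm: (w>>0)&0x7ff=0xa → #10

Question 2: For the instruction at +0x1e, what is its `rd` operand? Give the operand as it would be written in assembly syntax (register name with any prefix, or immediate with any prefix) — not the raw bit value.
off 0x1e: read 00 e6 as little → 0xe600
  op=0xe600>>11=0x1c ⇒ cpl (R)
  rd@[10:8]=0x6 ⇒ x6

x6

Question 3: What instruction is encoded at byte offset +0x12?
+0x12: a0 5f ⇒ word 0x5fa0 (little)
  opcode bits[15:11]=0xb: lw/RR
  rd@[10:8]=0x7 ⇒ x7
  rs@[7:5]=0x5 ⇒ x5

lw x7, x5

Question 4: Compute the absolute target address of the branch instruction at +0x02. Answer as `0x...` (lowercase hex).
@+02  little-endian(fc 47) = 0x47fc
  op=0x47fc>>11=0x8 ⇒ beq (J)
  imm: (w>>0)&0x7ff=0x7fc (s11→-4) → #-4
  target = base 0xa530 + off 0x02 + 2 + imm -4 = 0xa530

0xa530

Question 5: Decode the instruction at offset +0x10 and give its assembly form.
@+10  little-endian(d6 aa) = 0xaad6
  opcode bits[15:11]=0x15: andi/RI
  [10:8] rd=2 = x2
  [7:0] imm=214 = #214

andi x2, #214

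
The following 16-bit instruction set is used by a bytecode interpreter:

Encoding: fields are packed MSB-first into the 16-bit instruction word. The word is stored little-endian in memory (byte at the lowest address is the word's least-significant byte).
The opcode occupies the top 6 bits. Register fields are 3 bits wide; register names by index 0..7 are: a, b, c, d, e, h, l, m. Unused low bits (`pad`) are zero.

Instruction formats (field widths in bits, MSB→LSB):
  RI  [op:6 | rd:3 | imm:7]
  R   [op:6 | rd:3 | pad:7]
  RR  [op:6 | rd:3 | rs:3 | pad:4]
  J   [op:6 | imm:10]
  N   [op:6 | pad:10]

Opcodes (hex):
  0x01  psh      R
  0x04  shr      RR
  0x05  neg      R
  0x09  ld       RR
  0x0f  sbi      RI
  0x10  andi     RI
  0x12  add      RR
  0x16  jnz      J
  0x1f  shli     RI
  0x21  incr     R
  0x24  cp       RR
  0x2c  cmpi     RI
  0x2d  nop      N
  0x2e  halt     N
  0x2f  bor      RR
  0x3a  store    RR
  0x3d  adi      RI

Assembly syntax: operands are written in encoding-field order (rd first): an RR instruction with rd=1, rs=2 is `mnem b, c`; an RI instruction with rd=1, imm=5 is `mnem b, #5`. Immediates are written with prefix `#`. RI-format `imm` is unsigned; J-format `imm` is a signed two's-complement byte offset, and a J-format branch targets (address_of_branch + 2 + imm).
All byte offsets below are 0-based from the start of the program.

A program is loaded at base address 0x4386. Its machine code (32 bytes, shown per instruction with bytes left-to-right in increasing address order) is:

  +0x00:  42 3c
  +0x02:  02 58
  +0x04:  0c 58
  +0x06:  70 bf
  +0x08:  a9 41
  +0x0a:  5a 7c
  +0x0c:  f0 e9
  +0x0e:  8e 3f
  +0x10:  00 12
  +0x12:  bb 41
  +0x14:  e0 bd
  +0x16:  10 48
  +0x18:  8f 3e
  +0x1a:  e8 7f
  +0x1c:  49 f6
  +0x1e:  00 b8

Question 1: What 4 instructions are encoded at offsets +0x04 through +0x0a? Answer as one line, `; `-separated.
jnz #12; bor l, m; andi d, #41; shli a, #90

+0x04: 0c 58 ⇒ word 0x580c (little)
  top 6b → 0x16 → jnz [J]
  imm: (w>>0)&0x3ff=0xc → #12
+0x06: 70 bf ⇒ word 0xbf70 (little)
  top 6b → 0x2f → bor [RR]
  rd: (w>>7)&0x7=0x6 → l
  rs: (w>>4)&0x7=0x7 → m
+0x08: a9 41 ⇒ word 0x41a9 (little)
  top 6b → 0x10 → andi [RI]
  rd: (w>>7)&0x7=0x3 → d
  imm: (w>>0)&0x7f=0x29 → #41
+0x0a: 5a 7c ⇒ word 0x7c5a (little)
  top 6b → 0x1f → shli [RI]
  rd: (w>>7)&0x7=0x0 → a
  imm: (w>>0)&0x7f=0x5a → #90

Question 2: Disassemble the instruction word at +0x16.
[16] 10 48 → 0x4810
  top 6b → 0x12 → add [RR]
  rd@[9:7]=0x0 ⇒ a
  rs@[6:4]=0x1 ⇒ b

add a, b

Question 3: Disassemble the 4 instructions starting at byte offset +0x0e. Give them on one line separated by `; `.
sbi m, #14; shr e, a; andi d, #59; bor d, l

@+0e  little-endian(8e 3f) = 0x3f8e
  top 6b → 0xf → sbi [RI]
  rd: (w>>7)&0x7=0x7 → m
  imm: (w>>0)&0x7f=0xe → #14
@+10  little-endian(00 12) = 0x1200
  top 6b → 0x4 → shr [RR]
  rd: (w>>7)&0x7=0x4 → e
  rs: (w>>4)&0x7=0x0 → a
@+12  little-endian(bb 41) = 0x41bb
  top 6b → 0x10 → andi [RI]
  rd: (w>>7)&0x7=0x3 → d
  imm: (w>>0)&0x7f=0x3b → #59
@+14  little-endian(e0 bd) = 0xbde0
  top 6b → 0x2f → bor [RR]
  rd: (w>>7)&0x7=0x3 → d
  rs: (w>>4)&0x7=0x6 → l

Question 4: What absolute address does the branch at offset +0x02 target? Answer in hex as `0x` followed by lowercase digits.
+0x02: 02 58 ⇒ word 0x5802 (little)
  opcode bits[15:10]=0x16: jnz/J
  [9:0] imm=2 = #2
  target = base 0x4386 + off 0x02 + 2 + imm 2 = 0x438c

0x438c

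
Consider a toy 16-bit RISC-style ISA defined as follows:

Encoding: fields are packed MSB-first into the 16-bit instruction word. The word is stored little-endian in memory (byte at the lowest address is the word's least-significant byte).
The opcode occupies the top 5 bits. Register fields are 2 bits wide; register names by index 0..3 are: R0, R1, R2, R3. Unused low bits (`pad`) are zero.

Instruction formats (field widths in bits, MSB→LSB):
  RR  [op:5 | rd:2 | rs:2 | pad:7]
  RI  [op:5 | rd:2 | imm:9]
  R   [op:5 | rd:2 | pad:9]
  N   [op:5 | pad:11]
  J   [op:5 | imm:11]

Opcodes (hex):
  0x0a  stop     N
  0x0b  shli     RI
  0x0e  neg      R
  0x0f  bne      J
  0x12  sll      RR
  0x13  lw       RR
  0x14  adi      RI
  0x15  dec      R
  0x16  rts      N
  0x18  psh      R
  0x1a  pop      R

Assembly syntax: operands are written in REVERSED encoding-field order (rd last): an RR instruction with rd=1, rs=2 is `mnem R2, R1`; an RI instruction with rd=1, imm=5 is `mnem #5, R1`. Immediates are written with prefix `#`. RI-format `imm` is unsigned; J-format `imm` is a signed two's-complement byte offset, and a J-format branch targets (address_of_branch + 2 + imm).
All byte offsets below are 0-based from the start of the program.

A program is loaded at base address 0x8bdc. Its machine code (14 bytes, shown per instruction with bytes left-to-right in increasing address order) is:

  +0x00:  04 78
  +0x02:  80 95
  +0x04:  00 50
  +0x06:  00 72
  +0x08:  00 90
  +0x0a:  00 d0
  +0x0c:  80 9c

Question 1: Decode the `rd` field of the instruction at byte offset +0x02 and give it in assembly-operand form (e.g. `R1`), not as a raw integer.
R2

+0x02: 80 95 ⇒ word 0x9580 (little)
  opcode bits[15:11]=0x12: sll/RR
  rd: (w>>9)&0x3=0x2 → R2
  rs: (w>>7)&0x3=0x3 → R3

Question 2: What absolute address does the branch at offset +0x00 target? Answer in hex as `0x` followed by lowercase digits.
+0x00: 04 78 ⇒ word 0x7804 (little)
  op=0x7804>>11=0xf ⇒ bne (J)
  imm: (w>>0)&0x7ff=0x4 → #4
  target = base 0x8bdc + off 0x00 + 2 + imm 4 = 0x8be2

0x8be2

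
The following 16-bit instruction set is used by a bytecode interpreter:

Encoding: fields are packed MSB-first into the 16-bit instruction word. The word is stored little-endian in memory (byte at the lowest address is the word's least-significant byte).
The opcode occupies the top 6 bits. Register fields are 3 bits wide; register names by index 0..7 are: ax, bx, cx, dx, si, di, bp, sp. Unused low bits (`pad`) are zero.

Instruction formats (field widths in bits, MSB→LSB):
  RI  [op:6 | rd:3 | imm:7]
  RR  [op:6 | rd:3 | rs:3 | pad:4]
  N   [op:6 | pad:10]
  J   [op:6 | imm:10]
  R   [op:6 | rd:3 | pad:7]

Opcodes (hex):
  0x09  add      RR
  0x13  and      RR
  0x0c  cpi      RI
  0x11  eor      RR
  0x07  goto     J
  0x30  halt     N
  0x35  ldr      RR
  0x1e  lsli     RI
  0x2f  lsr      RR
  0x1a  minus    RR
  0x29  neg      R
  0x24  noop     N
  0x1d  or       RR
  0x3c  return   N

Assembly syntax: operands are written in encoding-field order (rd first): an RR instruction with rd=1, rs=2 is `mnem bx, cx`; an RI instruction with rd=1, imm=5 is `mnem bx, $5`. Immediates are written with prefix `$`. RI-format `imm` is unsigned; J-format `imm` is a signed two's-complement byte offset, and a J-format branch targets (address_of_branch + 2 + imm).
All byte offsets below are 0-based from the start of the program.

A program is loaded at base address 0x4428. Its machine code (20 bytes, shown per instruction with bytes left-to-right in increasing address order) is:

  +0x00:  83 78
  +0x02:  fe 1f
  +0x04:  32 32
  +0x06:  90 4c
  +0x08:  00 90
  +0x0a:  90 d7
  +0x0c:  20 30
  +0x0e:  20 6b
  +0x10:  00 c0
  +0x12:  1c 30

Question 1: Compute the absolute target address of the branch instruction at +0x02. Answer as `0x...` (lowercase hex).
+0x02: fe 1f ⇒ word 0x1ffe (little)
  opcode bits[15:10]=0x7: goto/J
  imm@[9:0]=0x3fe (s10→-2) ⇒ $-2
  target = base 0x4428 + off 0x02 + 2 + imm -2 = 0x442a

0x442a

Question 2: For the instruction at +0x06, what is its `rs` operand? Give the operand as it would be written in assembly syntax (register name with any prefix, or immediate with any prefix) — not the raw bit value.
bx

[06] 90 4c → 0x4c90
  top 6b → 0x13 → and [RR]
  rd@[9:7]=0x1 ⇒ bx
  rs@[6:4]=0x1 ⇒ bx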